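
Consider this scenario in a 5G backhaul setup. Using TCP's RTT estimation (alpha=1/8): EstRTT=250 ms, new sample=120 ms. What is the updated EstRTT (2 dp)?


Given: EstRTT = 250 ms, SampleRTT = 120 ms, alpha = 1/8
New EstRTT = (1 - alpha) * EstRTT + alpha * SampleRTT
(7/8) * 250 = 218.75
(1/8) * 120 = 15
New EstRTT = 218.75 + 15 = 233.75 ms -> 233.75 ms (2 dp)

233.75


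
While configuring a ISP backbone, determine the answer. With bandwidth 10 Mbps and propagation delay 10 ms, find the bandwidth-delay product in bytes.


Given: bandwidth = 10 Mbps, delay = 10 ms
BDP in bits = 10 * 10^6 * 10 / 1000
BDP in bits = 100000
BDP in bytes = 100000 / 8 = 12500

12500


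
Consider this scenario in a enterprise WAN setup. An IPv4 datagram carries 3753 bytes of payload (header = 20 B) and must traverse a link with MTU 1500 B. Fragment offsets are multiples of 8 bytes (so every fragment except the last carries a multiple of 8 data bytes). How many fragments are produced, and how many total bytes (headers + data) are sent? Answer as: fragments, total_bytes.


Max data per non-final fragment = floor((MTU - header)/8)*8 = floor((1500 - 20)/8)*8 = floor(1480/8)*8 = 1480 B
Final fragment needs no 8-byte alignment: it can carry up to MTU - header = 1480 B
Non-final fragments needed = ceil((payload - 1480) / 1480) = ceil(2273/1480) = ceil(1.5358) = 2
Number of fragments = 2 + 1 = 3
Fragment sizes (data): 2 * 1480 B + 793 B (last, 793 <= 1480 OK)
Total bytes sent = payload + n_frags * header = 3753 + 3*20 = 3753 + 60 = 3813 B

3, 3813


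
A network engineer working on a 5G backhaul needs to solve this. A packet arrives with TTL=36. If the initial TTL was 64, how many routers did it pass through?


Given: initial TTL = 64, received TTL = 36
Hops = initial TTL - received TTL
Hops = 64 - 36 = 28

28


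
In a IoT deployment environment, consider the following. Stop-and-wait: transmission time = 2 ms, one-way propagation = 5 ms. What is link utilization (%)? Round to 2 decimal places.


Given: Ttrans = 2 ms, Tprop = 5 ms
RTT = 2 * Tprop = 2 * 5 = 10 ms
U = Ttrans / (Ttrans + RTT)
U = 2 / (2 + 10)
U = 2 / 12 = 0.166667
U% = 16.67%

16.67


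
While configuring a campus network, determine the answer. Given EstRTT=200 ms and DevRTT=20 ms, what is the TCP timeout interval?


Given: EstRTT = 200 ms, DevRTT = 20 ms
Timeout = EstRTT + 4 * DevRTT
4 * DevRTT = 4 * 20 = 80
Timeout = 200 + 80 = 280 ms

280


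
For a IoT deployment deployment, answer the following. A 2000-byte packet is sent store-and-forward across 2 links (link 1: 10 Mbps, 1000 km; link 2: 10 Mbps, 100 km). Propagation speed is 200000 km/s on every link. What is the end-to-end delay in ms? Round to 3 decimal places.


Packet = 2000 bytes = 16000 bits. Store-and-forward: sum (t_trans + t_prop) per link.
Link 1: t_trans = 16000/(10*10^6) s = 1.6000 ms; t_prop = 1000/200000 s = 5.0000 ms; subtotal = 6.6000 ms
Link 2: t_trans = 16000/(10*10^6) s = 1.6000 ms; t_prop = 100/200000 s = 0.5000 ms; subtotal = 2.1000 ms
End-to-end = 6.6000 + 2.1000 = 8.7000 ms -> 8.700 ms (3 dp)

8.700


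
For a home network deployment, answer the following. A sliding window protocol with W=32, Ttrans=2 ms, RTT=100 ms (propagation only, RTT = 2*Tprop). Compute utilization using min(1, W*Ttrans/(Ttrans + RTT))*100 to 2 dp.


Given: W = 32, Ttrans = 2 ms, RTT = 100 ms (= 2 * Tprop, Tprop = 50 ms)
Cycle time = Ttrans + RTT = 2 + 100 = 102 ms (first packet sent until its ACK returns)
W * Ttrans = 32 * 2 = 64 ms of sending per cycle
W * Ttrans / (Ttrans + RTT) = 64 / 102 = 0.627451
U = min(1, 0.627451) = 0.627451
U% = 62.75%

62.75


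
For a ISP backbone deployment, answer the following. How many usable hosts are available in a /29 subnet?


Given: subnet mask /29
Host bits = 32 - 29 = 3
Total addresses = 2^3 = 8
Usable hosts = 8 - 2 (network + broadcast) = 6

6


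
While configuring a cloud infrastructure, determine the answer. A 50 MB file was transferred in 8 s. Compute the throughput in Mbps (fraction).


Given: file = 50 MB, time = 8 s
File in Mb = 50 * 8 = 400 Mb
Throughput = 400 / 8 Mbps
Throughput = 50 Mbps

50


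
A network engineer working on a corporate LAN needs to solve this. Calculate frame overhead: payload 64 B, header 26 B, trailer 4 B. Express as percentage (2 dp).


Given: payload = 64 B, header = 26 B, trailer = 4 B
Overhead bytes = header + trailer = 26 + 4 = 30
Total frame = payload + overhead = 64 + 30 = 94
Overhead % = 30 / 94 * 100 = 31.9149% -> 31.91% (2 dp)

31.91


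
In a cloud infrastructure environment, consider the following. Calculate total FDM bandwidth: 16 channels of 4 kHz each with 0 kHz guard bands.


Given: 16 channels, 4 kHz each, guard = 0 kHz
Channel bandwidth = 16 * 4 = 64 kHz
Guard bands = 15 gaps * 0 kHz = 0 kHz
Total = 64 + 0 = 64 kHz

64


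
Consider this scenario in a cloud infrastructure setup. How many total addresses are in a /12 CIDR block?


Given: CIDR prefix /12
Host bits = 32 - 12 = 20
Total addresses = 2^20 = 1048576

1048576


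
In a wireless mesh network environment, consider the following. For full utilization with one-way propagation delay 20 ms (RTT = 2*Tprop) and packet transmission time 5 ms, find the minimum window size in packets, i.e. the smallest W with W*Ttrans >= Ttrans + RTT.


Given: Ttrans = 5 ms, RTT = 40 ms (= 2 * Tprop, Tprop = 20 ms)
Time until first ACK returns = Ttrans + RTT = 5 + 40 = 45 ms
Need W * Ttrans >= Ttrans + RTT  ->  W >= (Ttrans + RTT) / Ttrans
(Ttrans + RTT) / Ttrans = 45 / 5 = 9
W_min = ceil(9) = 9

9


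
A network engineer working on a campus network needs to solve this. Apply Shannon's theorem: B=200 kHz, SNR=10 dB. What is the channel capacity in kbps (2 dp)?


Given: B = 200 kHz, SNR = 10 dB
SNR linear = 10^(10/10) = 10
1 + SNR = 11
log2(11) = 3.4594316186
C = 200 * 1000 * 3.4594316186 = 691886.3237 bps
C = 691.886324 kbps -> 691.89 kbps (2 dp)

691.89


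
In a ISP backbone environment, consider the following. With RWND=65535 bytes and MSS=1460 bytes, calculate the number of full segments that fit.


Given: RWND = 65535 bytes, MSS = 1460 bytes
Full segments = floor(RWND / MSS)
Full segments = floor(65535 / 1460)
Full segments = floor(44.887) = 44

44


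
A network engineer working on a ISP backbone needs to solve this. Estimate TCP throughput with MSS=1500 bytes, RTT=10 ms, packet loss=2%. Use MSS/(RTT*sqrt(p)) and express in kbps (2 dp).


Given: MSS = 1500 bytes, RTT = 10 ms, loss = 2%
RTT in seconds = 10 / 1000 = 0.01
Loss rate = 2% = 0.02
sqrt(loss) = sqrt(0.02) = 0.141421356237
Throughput (bytes/s) = 1500 / (0.01 * 0.141421356237) = 1060660.1718
Throughput (kbps) = 1060660.1718 * 8 / 1000 = 8485.281374 -> 8485.28 kbps (2 dp)

8485.28


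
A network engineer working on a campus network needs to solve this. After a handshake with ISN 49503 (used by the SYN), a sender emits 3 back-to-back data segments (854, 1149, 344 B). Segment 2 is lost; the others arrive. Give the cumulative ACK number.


SYN uses sequence number 49503; first data byte = ISN + 1 = 49504.
Segment 1: SEQ = 49504, len = 854 B, covers [49504, 50357]
Segment 2: SEQ = 50358, len = 1149 B, covers [50358, 51506] [LOST]
Segment 3: SEQ = 51507, len = 344 B, covers [51507, 51850]
In-order data received: bytes [49504, 50357] (segments 1..1).
Segment 2 missing -> gap begins at byte 50358; later segments buffered out of order.
Cumulative ACK = next expected in-order byte = 49504 + 854 = 50358

50358


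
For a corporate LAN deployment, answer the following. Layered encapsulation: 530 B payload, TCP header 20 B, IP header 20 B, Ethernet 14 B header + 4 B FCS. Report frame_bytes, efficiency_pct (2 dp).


TCP segment = 530 + 20 = 550 B
IP packet = 550 + 20 = 570 B
Ethernet frame = 570 + 14 + 4 = 588 B
Efficiency = app / frame = 530 / 588 = 0.901361 = 90.1361% -> 90.14% (2 dp)

588, 90.14


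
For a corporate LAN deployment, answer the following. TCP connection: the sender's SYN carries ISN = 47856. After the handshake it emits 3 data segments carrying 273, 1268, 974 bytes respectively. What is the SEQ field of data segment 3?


The SYN occupies sequence number ISN = 47856, so the first data byte is ISN + 1 = 47857.
SEQ of data segment i = (ISN + 1) + sum of payload sizes of segments 1..i-1.
Segment 1: SEQ = 47857, payload = 273 bytes
Segment 2: SEQ = 48130, payload = 1268 bytes
Segment 3: SEQ = 49398, payload = 974 bytes
SEQ of segment 3 = 47857 + 273 + 1268 = 49398

49398


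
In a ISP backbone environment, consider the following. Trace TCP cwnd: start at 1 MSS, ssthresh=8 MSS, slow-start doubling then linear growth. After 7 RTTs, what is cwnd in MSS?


RTT 0: cwnd = 1 MSS (initial)
RTT 1: cwnd = 2 MSS (slow start, doubled)
RTT 2: cwnd = 4 MSS (slow start, doubled)
RTT 3: cwnd = 8 MSS (slow start, doubled)
RTT 4: cwnd = 9 MSS (congestion avoidance, +1)
RTT 5: cwnd = 10 MSS (congestion avoidance, +1)
RTT 6: cwnd = 11 MSS (congestion avoidance, +1)
RTT 7: cwnd = 12 MSS (congestion avoidance, +1)

12


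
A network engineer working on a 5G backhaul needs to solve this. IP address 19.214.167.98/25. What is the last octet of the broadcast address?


Given: IP = 19.214.167.98, prefix = /25
Host bits = 32 - 25 = 7
Network last octet = 98 AND mask = 0
Host part size = 2^7 - 1 = 127
Broadcast last octet = 0 OR 127 = 127

127


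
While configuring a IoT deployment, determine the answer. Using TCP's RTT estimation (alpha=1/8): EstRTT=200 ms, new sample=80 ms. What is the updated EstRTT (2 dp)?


Given: EstRTT = 200 ms, SampleRTT = 80 ms, alpha = 1/8
New EstRTT = (1 - alpha) * EstRTT + alpha * SampleRTT
(7/8) * 200 = 175
(1/8) * 80 = 10
New EstRTT = 175 + 10 = 185 ms -> 185.00 ms (2 dp)

185.00


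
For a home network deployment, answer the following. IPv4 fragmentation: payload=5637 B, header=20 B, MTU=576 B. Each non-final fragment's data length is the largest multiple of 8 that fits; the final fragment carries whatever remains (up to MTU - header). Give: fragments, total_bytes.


Max data per non-final fragment = floor((MTU - header)/8)*8 = floor((576 - 20)/8)*8 = floor(556/8)*8 = 552 B
Final fragment needs no 8-byte alignment: it can carry up to MTU - header = 556 B
Non-final fragments needed = ceil((payload - 556) / 552) = ceil(5081/552) = ceil(9.2047) = 10
Number of fragments = 10 + 1 = 11
Fragment sizes (data): 10 * 552 B + 117 B (last, 117 <= 556 OK)
Total bytes sent = payload + n_frags * header = 5637 + 11*20 = 5637 + 220 = 5857 B

11, 5857


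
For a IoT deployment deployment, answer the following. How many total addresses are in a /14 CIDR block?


Given: CIDR prefix /14
Host bits = 32 - 14 = 18
Total addresses = 2^18 = 262144

262144


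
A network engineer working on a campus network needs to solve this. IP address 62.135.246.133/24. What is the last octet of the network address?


Given: IP = 62.135.246.133, prefix = /24
Subnet mask = 255.255.255.0
Last octet of IP: 133
Last octet of mask: 0
Network last octet = 133 AND 0 = 0

0


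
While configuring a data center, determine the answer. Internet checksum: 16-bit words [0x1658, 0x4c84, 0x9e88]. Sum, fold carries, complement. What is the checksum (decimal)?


Given words: [0x1658, 0x4c84, 0x9e88]
Step 1: Sum all words
Raw sum = 5720 + 19588 + 40584 = 65892
Step 2: Fold carry: (356 + 1) = 357
One's complement = ~357 & 0xFFFF = 65178

65178


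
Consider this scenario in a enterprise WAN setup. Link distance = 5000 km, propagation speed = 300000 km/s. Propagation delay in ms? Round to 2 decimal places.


Given: distance = 5000 km, speed = 300000 km/s
Delay = distance / speed = 5000 / 300000 seconds
Delay in ms = 5000 * 1000 / 300000
Delay = 16.6667 ms
Rounded to 2 dp = 16.67 ms

16.67


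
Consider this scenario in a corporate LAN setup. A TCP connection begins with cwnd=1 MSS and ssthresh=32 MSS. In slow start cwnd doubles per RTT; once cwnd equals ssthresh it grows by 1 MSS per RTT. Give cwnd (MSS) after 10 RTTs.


RTT 0: cwnd = 1 MSS (initial)
RTT 1: cwnd = 2 MSS (slow start, doubled)
RTT 2: cwnd = 4 MSS (slow start, doubled)
RTT 3: cwnd = 8 MSS (slow start, doubled)
RTT 4: cwnd = 16 MSS (slow start, doubled)
RTT 5: cwnd = 32 MSS (slow start, doubled)
RTT 6: cwnd = 33 MSS (congestion avoidance, +1)
RTT 7: cwnd = 34 MSS (congestion avoidance, +1)
RTT 8: cwnd = 35 MSS (congestion avoidance, +1)
RTT 9: cwnd = 36 MSS (congestion avoidance, +1)
RTT 10: cwnd = 37 MSS (congestion avoidance, +1)

37


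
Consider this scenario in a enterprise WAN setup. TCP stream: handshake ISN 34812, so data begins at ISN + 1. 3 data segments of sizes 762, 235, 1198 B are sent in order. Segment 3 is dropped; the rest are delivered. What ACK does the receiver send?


SYN uses sequence number 34812; first data byte = ISN + 1 = 34813.
Segment 1: SEQ = 34813, len = 762 B, covers [34813, 35574]
Segment 2: SEQ = 35575, len = 235 B, covers [35575, 35809]
Segment 3: SEQ = 35810, len = 1198 B, covers [35810, 37007] [LOST]
In-order data received: bytes [34813, 35809] (segments 1..2).
Segment 3 missing -> gap begins at byte 35810.
Cumulative ACK = next expected in-order byte = 34813 + 762 + 235 = 35810

35810


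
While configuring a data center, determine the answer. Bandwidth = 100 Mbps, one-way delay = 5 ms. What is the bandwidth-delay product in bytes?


Given: bandwidth = 100 Mbps, delay = 5 ms
BDP in bits = 100 * 10^6 * 5 / 1000
BDP in bits = 500000
BDP in bytes = 500000 / 8 = 62500

62500


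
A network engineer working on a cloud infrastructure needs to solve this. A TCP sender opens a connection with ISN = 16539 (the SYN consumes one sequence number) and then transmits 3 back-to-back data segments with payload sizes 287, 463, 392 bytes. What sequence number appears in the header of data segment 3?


The SYN occupies sequence number ISN = 16539, so the first data byte is ISN + 1 = 16540.
SEQ of data segment i = (ISN + 1) + sum of payload sizes of segments 1..i-1.
Segment 1: SEQ = 16540, payload = 287 bytes
Segment 2: SEQ = 16827, payload = 463 bytes
Segment 3: SEQ = 17290, payload = 392 bytes
SEQ of segment 3 = 16540 + 287 + 463 = 17290

17290


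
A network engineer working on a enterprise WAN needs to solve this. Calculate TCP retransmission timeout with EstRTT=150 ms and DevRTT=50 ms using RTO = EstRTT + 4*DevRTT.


Given: EstRTT = 150 ms, DevRTT = 50 ms
Timeout = EstRTT + 4 * DevRTT
4 * DevRTT = 4 * 50 = 200
Timeout = 150 + 200 = 350 ms

350


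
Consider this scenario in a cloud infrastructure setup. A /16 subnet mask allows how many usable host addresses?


Given: subnet mask /16
Host bits = 32 - 16 = 16
Total addresses = 2^16 = 65536
Usable hosts = 65536 - 2 (network + broadcast) = 65534

65534


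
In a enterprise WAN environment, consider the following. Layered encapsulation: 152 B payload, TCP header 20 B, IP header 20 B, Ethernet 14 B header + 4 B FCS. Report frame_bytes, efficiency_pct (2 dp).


TCP segment = 152 + 20 = 172 B
IP packet = 172 + 20 = 192 B
Ethernet frame = 192 + 14 + 4 = 210 B
Efficiency = app / frame = 152 / 210 = 0.723810 = 72.3810% -> 72.38% (2 dp)

210, 72.38


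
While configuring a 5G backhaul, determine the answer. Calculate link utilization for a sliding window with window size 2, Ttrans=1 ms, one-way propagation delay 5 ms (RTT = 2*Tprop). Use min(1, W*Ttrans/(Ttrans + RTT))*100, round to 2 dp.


Given: W = 2, Ttrans = 1 ms, RTT = 10 ms (= 2 * Tprop, Tprop = 5 ms)
Cycle time = Ttrans + RTT = 1 + 10 = 11 ms (first packet sent until its ACK returns)
W * Ttrans = 2 * 1 = 2 ms of sending per cycle
W * Ttrans / (Ttrans + RTT) = 2 / 11 = 0.181818
U = min(1, 0.181818) = 0.181818
U% = 18.18%

18.18


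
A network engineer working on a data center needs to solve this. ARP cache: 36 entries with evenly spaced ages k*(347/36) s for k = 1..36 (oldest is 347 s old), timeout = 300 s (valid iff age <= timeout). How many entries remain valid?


Ages are k * 347/36 s for k = 1..36 (spacing = 9.6389 s).
Entry k is valid iff k * 347/36 <= 300 iff k <= 36 * 300 / 347 = 31.1239
n_valid = floor(31.1239) = 31
(n_stale = 36 - 31 = 5)

31


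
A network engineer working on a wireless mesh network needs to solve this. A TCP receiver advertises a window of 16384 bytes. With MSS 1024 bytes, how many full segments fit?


Given: RWND = 16384 bytes, MSS = 1024 bytes
Full segments = floor(RWND / MSS)
Full segments = floor(16384 / 1024)
Full segments = floor(16.0) = 16

16


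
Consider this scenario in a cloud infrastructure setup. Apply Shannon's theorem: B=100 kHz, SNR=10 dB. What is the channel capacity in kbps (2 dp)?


Given: B = 100 kHz, SNR = 10 dB
SNR linear = 10^(10/10) = 10
1 + SNR = 11
log2(11) = 3.4594316186
C = 100 * 1000 * 3.4594316186 = 345943.1619 bps
C = 345.943162 kbps -> 345.94 kbps (2 dp)

345.94


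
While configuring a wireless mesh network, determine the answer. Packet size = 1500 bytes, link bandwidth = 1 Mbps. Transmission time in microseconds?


Given: packet = 1500 bytes, bandwidth = 1 Mbps
Packet in bits = 1500 * 8 = 12000 bits
Bandwidth = 1 * 10^6 = 1000000 bps
Time = 12000 / 1000000 seconds
Time in us = 12000 * 10^6 / 1000000 = 12000

12000


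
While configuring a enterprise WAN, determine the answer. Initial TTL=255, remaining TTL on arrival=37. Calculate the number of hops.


Given: initial TTL = 255, received TTL = 37
Hops = initial TTL - received TTL
Hops = 255 - 37 = 218

218


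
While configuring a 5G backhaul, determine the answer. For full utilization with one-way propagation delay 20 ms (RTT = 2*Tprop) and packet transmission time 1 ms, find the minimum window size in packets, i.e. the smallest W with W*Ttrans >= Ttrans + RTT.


Given: Ttrans = 1 ms, RTT = 40 ms (= 2 * Tprop, Tprop = 20 ms)
Time until first ACK returns = Ttrans + RTT = 1 + 40 = 41 ms
Need W * Ttrans >= Ttrans + RTT  ->  W >= (Ttrans + RTT) / Ttrans
(Ttrans + RTT) / Ttrans = 41 / 1 = 41
W_min = ceil(41) = 41

41


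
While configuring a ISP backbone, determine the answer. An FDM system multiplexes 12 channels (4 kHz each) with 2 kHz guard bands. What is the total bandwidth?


Given: 12 channels, 4 kHz each, guard = 2 kHz
Channel bandwidth = 12 * 4 = 48 kHz
Guard bands = 11 gaps * 2 kHz = 22 kHz
Total = 48 + 22 = 70 kHz

70


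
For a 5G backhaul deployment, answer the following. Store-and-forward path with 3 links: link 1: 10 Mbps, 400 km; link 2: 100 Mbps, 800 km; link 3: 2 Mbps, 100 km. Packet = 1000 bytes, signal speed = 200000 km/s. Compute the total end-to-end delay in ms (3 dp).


Packet = 1000 bytes = 8000 bits. Store-and-forward: sum (t_trans + t_prop) per link.
Link 1: t_trans = 8000/(10*10^6) s = 0.8000 ms; t_prop = 400/200000 s = 2.0000 ms; subtotal = 2.8000 ms
Link 2: t_trans = 8000/(100*10^6) s = 0.0800 ms; t_prop = 800/200000 s = 4.0000 ms; subtotal = 4.0800 ms
Link 3: t_trans = 8000/(2*10^6) s = 4.0000 ms; t_prop = 100/200000 s = 0.5000 ms; subtotal = 4.5000 ms
End-to-end = 2.8000 + 4.0800 + 4.5000 = 11.3800 ms -> 11.380 ms (3 dp)

11.380


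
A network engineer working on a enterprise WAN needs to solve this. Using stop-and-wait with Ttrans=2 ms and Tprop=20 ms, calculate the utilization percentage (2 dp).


Given: Ttrans = 2 ms, Tprop = 20 ms
RTT = 2 * Tprop = 2 * 20 = 40 ms
U = Ttrans / (Ttrans + RTT)
U = 2 / (2 + 40)
U = 2 / 42 = 0.047619
U% = 4.76%

4.76


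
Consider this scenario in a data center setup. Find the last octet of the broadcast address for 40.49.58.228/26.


Given: IP = 40.49.58.228, prefix = /26
Host bits = 32 - 26 = 6
Network last octet = 228 AND mask = 192
Host part size = 2^6 - 1 = 63
Broadcast last octet = 192 OR 63 = 255

255


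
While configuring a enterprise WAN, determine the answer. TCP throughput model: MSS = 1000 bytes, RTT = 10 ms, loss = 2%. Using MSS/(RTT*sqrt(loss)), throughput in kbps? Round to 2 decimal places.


Given: MSS = 1000 bytes, RTT = 10 ms, loss = 2%
RTT in seconds = 10 / 1000 = 0.01
Loss rate = 2% = 0.02
sqrt(loss) = sqrt(0.02) = 0.141421356237
Throughput (bytes/s) = 1000 / (0.01 * 0.141421356237) = 707106.7812
Throughput (kbps) = 707106.7812 * 8 / 1000 = 5656.854249 -> 5656.85 kbps (2 dp)

5656.85


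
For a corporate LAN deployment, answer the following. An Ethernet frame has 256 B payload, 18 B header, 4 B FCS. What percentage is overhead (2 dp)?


Given: payload = 256 B, header = 18 B, trailer = 4 B
Overhead bytes = header + trailer = 18 + 4 = 22
Total frame = payload + overhead = 256 + 22 = 278
Overhead % = 22 / 278 * 100 = 7.9137% -> 7.91% (2 dp)

7.91


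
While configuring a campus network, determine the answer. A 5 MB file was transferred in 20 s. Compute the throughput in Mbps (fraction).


Given: file = 5 MB, time = 20 s
File in Mb = 5 * 8 = 40 Mb
Throughput = 40 / 20 Mbps
Throughput = 2 Mbps

2


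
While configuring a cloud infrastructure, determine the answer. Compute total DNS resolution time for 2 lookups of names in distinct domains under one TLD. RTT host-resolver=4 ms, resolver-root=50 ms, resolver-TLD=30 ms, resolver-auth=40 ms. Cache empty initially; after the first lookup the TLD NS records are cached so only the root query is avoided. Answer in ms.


Lookup 1 (cold cache): local + root + TLD + auth = 4 + 50 + 30 + 40 = 124 ms
Lookups 2..2 (TLD NS cached -> skip root; new domain -> still ask TLD and auth): local + TLD + auth = 4 + 30 + 40 = 74 ms each
Remaining 1 lookups: 1 * 74 = 74 ms
Total = 124 + 74 = 198 ms

198


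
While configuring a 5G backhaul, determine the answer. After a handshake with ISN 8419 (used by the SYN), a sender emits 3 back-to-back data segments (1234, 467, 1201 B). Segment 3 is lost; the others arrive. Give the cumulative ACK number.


SYN uses sequence number 8419; first data byte = ISN + 1 = 8420.
Segment 1: SEQ = 8420, len = 1234 B, covers [8420, 9653]
Segment 2: SEQ = 9654, len = 467 B, covers [9654, 10120]
Segment 3: SEQ = 10121, len = 1201 B, covers [10121, 11321] [LOST]
In-order data received: bytes [8420, 10120] (segments 1..2).
Segment 3 missing -> gap begins at byte 10121.
Cumulative ACK = next expected in-order byte = 8420 + 1234 + 467 = 10121

10121


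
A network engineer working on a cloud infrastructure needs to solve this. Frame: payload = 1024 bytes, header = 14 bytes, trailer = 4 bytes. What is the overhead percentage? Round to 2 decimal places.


Given: payload = 1024 B, header = 14 B, trailer = 4 B
Overhead bytes = header + trailer = 14 + 4 = 18
Total frame = payload + overhead = 1024 + 18 = 1042
Overhead % = 18 / 1042 * 100 = 1.7274% -> 1.73% (2 dp)

1.73


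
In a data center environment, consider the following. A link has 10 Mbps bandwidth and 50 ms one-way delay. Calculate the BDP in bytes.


Given: bandwidth = 10 Mbps, delay = 50 ms
BDP in bits = 10 * 10^6 * 50 / 1000
BDP in bits = 500000
BDP in bytes = 500000 / 8 = 62500

62500


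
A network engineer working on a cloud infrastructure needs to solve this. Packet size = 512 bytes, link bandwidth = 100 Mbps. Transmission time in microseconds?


Given: packet = 512 bytes, bandwidth = 100 Mbps
Packet in bits = 512 * 8 = 4096 bits
Bandwidth = 100 * 10^6 = 100000000 bps
Time = 4096 / 100000000 seconds
Time in us = 4096 * 10^6 / 100000000 = 40.96

40.96


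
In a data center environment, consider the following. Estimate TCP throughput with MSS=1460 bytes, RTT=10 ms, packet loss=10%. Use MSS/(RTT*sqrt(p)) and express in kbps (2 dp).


Given: MSS = 1460 bytes, RTT = 10 ms, loss = 10%
RTT in seconds = 10 / 1000 = 0.01
Loss rate = 10% = 0.1
sqrt(loss) = sqrt(0.1) = 0.316227766017
Throughput (bytes/s) = 1460 / (0.01 * 0.316227766017) = 461692.5384
Throughput (kbps) = 461692.5384 * 8 / 1000 = 3693.540307 -> 3693.54 kbps (2 dp)

3693.54


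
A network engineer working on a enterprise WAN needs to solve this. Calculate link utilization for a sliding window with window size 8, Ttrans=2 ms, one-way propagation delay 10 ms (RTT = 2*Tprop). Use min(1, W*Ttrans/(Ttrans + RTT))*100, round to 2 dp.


Given: W = 8, Ttrans = 2 ms, RTT = 20 ms (= 2 * Tprop, Tprop = 10 ms)
Cycle time = Ttrans + RTT = 2 + 20 = 22 ms (first packet sent until its ACK returns)
W * Ttrans = 8 * 2 = 16 ms of sending per cycle
W * Ttrans / (Ttrans + RTT) = 16 / 22 = 0.727273
U = min(1, 0.727273) = 0.727273
U% = 72.73%

72.73


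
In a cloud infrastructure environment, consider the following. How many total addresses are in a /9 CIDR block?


Given: CIDR prefix /9
Host bits = 32 - 9 = 23
Total addresses = 2^23 = 8388608

8388608


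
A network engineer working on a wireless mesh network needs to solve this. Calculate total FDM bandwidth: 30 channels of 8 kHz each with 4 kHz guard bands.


Given: 30 channels, 8 kHz each, guard = 4 kHz
Channel bandwidth = 30 * 8 = 240 kHz
Guard bands = 29 gaps * 4 kHz = 116 kHz
Total = 240 + 116 = 356 kHz

356


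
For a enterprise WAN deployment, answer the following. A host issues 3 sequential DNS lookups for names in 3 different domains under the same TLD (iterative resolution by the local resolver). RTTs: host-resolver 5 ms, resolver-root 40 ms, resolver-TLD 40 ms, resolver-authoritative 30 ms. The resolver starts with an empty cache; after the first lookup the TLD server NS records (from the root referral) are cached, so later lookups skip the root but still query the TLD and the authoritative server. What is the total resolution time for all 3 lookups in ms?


Lookup 1 (cold cache): local + root + TLD + auth = 5 + 40 + 40 + 30 = 115 ms
Lookups 2..3 (TLD NS cached -> skip root; new domain -> still ask TLD and auth): local + TLD + auth = 5 + 40 + 30 = 75 ms each
Remaining 2 lookups: 2 * 75 = 150 ms
Total = 115 + 150 = 265 ms

265


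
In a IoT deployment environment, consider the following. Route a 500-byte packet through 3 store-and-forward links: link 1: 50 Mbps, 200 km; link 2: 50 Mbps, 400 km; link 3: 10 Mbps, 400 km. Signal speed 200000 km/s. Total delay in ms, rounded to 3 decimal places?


Packet = 500 bytes = 4000 bits. Store-and-forward: sum (t_trans + t_prop) per link.
Link 1: t_trans = 4000/(50*10^6) s = 0.0800 ms; t_prop = 200/200000 s = 1.0000 ms; subtotal = 1.0800 ms
Link 2: t_trans = 4000/(50*10^6) s = 0.0800 ms; t_prop = 400/200000 s = 2.0000 ms; subtotal = 2.0800 ms
Link 3: t_trans = 4000/(10*10^6) s = 0.4000 ms; t_prop = 400/200000 s = 2.0000 ms; subtotal = 2.4000 ms
End-to-end = 1.0800 + 2.0800 + 2.4000 = 5.5600 ms -> 5.560 ms (3 dp)

5.560


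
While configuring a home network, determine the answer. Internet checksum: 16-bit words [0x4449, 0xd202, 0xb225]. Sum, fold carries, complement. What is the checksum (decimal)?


Given words: [0x4449, 0xd202, 0xb225]
Step 1: Sum all words
Raw sum = 17481 + 53762 + 45605 = 116848
Step 2: Fold carry: (51312 + 1) = 51313
One's complement = ~51313 & 0xFFFF = 14222

14222


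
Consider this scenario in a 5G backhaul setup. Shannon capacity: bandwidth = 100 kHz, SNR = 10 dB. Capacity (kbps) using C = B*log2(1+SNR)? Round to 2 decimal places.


Given: B = 100 kHz, SNR = 10 dB
SNR linear = 10^(10/10) = 10
1 + SNR = 11
log2(11) = 3.4594316186
C = 100 * 1000 * 3.4594316186 = 345943.1619 bps
C = 345.943162 kbps -> 345.94 kbps (2 dp)

345.94


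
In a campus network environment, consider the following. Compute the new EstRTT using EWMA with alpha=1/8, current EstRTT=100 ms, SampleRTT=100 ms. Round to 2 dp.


Given: EstRTT = 100 ms, SampleRTT = 100 ms, alpha = 1/8
New EstRTT = (1 - alpha) * EstRTT + alpha * SampleRTT
(7/8) * 100 = 87.5
(1/8) * 100 = 12.5
New EstRTT = 87.5 + 12.5 = 100 ms -> 100.00 ms (2 dp)

100.00


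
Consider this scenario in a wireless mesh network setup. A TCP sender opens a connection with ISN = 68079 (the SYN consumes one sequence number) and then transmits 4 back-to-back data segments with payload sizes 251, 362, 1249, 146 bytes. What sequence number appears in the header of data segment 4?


The SYN occupies sequence number ISN = 68079, so the first data byte is ISN + 1 = 68080.
SEQ of data segment i = (ISN + 1) + sum of payload sizes of segments 1..i-1.
Segment 1: SEQ = 68080, payload = 251 bytes
Segment 2: SEQ = 68331, payload = 362 bytes
Segment 3: SEQ = 68693, payload = 1249 bytes
Segment 4: SEQ = 69942, payload = 146 bytes
SEQ of segment 4 = 68080 + 251 + 362 + 1249 = 69942

69942


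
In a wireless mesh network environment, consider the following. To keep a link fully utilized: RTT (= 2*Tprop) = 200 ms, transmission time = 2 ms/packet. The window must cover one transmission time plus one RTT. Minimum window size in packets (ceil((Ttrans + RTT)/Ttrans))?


Given: Ttrans = 2 ms, RTT = 200 ms (= 2 * Tprop, Tprop = 100 ms)
Time until first ACK returns = Ttrans + RTT = 2 + 200 = 202 ms
Need W * Ttrans >= Ttrans + RTT  ->  W >= (Ttrans + RTT) / Ttrans
(Ttrans + RTT) / Ttrans = 202 / 2 = 101
W_min = ceil(101) = 101

101


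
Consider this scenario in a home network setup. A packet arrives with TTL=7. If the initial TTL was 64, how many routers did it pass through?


Given: initial TTL = 64, received TTL = 7
Hops = initial TTL - received TTL
Hops = 64 - 7 = 57

57


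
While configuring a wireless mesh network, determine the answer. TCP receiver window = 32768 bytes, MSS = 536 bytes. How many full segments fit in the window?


Given: RWND = 32768 bytes, MSS = 536 bytes
Full segments = floor(RWND / MSS)
Full segments = floor(32768 / 536)
Full segments = floor(61.1343) = 61

61


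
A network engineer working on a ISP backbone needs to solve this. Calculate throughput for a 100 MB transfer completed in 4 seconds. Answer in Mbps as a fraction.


Given: file = 100 MB, time = 4 s
File in Mb = 100 * 8 = 800 Mb
Throughput = 800 / 4 Mbps
Throughput = 200 Mbps

200


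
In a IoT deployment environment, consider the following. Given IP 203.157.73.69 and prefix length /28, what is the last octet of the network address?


Given: IP = 203.157.73.69, prefix = /28
Subnet mask = 255.255.255.240
Last octet of IP: 69
Last octet of mask: 240
Network last octet = 69 AND 240 = 64

64


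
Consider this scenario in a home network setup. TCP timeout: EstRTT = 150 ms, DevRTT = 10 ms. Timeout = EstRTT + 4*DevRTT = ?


Given: EstRTT = 150 ms, DevRTT = 10 ms
Timeout = EstRTT + 4 * DevRTT
4 * DevRTT = 4 * 10 = 40
Timeout = 150 + 40 = 190 ms

190


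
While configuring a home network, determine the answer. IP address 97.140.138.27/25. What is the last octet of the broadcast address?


Given: IP = 97.140.138.27, prefix = /25
Host bits = 32 - 25 = 7
Network last octet = 27 AND mask = 0
Host part size = 2^7 - 1 = 127
Broadcast last octet = 0 OR 127 = 127

127


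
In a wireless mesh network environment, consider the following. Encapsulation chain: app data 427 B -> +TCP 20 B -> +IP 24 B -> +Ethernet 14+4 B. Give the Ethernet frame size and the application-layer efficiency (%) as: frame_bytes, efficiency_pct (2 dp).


TCP segment = 427 + 20 = 447 B
IP packet = 447 + 24 = 471 B
Ethernet frame = 471 + 14 + 4 = 489 B
Efficiency = app / frame = 427 / 489 = 0.873211 = 87.3211% -> 87.32% (2 dp)

489, 87.32


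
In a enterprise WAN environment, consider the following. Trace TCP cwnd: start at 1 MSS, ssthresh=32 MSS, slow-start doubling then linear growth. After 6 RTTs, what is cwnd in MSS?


RTT 0: cwnd = 1 MSS (initial)
RTT 1: cwnd = 2 MSS (slow start, doubled)
RTT 2: cwnd = 4 MSS (slow start, doubled)
RTT 3: cwnd = 8 MSS (slow start, doubled)
RTT 4: cwnd = 16 MSS (slow start, doubled)
RTT 5: cwnd = 32 MSS (slow start, doubled)
RTT 6: cwnd = 33 MSS (congestion avoidance, +1)

33


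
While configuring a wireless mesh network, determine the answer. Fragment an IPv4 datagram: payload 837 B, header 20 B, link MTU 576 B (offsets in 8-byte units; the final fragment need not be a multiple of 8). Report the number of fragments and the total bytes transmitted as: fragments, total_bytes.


Max data per non-final fragment = floor((MTU - header)/8)*8 = floor((576 - 20)/8)*8 = floor(556/8)*8 = 552 B
Final fragment needs no 8-byte alignment: it can carry up to MTU - header = 556 B
Non-final fragments needed = ceil((payload - 556) / 552) = ceil(281/552) = ceil(0.5091) = 1
Number of fragments = 1 + 1 = 2
Fragment sizes (data): 1 * 552 B + 285 B (last, 285 <= 556 OK)
Total bytes sent = payload + n_frags * header = 837 + 2*20 = 837 + 40 = 877 B

2, 877


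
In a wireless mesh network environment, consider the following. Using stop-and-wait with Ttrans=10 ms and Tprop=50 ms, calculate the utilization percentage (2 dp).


Given: Ttrans = 10 ms, Tprop = 50 ms
RTT = 2 * Tprop = 2 * 50 = 100 ms
U = Ttrans / (Ttrans + RTT)
U = 10 / (10 + 100)
U = 10 / 110 = 0.090909
U% = 9.09%

9.09


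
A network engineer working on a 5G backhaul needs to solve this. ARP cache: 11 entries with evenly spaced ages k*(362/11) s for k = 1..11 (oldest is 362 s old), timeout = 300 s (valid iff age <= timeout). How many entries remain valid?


Ages are k * 362/11 s for k = 1..11 (spacing = 32.9091 s).
Entry k is valid iff k * 362/11 <= 300 iff k <= 11 * 300 / 362 = 9.1160
n_valid = floor(9.1160) = 9
(n_stale = 11 - 9 = 2)

9


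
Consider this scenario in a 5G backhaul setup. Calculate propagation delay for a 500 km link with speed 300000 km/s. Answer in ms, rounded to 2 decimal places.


Given: distance = 500 km, speed = 300000 km/s
Delay = distance / speed = 500 / 300000 seconds
Delay in ms = 500 * 1000 / 300000
Delay = 1.6667 ms
Rounded to 2 dp = 1.67 ms

1.67


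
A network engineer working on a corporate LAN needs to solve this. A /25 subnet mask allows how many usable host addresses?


Given: subnet mask /25
Host bits = 32 - 25 = 7
Total addresses = 2^7 = 128
Usable hosts = 128 - 2 (network + broadcast) = 126

126


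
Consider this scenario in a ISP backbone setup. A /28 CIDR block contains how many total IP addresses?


Given: CIDR prefix /28
Host bits = 32 - 28 = 4
Total addresses = 2^4 = 16

16


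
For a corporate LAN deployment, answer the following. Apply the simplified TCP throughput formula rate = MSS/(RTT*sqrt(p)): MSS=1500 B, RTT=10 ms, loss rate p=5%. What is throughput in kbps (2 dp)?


Given: MSS = 1500 bytes, RTT = 10 ms, loss = 5%
RTT in seconds = 10 / 1000 = 0.01
Loss rate = 5% = 0.05
sqrt(loss) = sqrt(0.05) = 0.223606797750
Throughput (bytes/s) = 1500 / (0.01 * 0.223606797750) = 670820.3932
Throughput (kbps) = 670820.3932 * 8 / 1000 = 5366.563146 -> 5366.56 kbps (2 dp)

5366.56


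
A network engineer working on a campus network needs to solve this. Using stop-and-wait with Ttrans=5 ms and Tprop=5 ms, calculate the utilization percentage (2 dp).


Given: Ttrans = 5 ms, Tprop = 5 ms
RTT = 2 * Tprop = 2 * 5 = 10 ms
U = Ttrans / (Ttrans + RTT)
U = 5 / (5 + 10)
U = 5 / 15 = 0.333333
U% = 33.33%

33.33


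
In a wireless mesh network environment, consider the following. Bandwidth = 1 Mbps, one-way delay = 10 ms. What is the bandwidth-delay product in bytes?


Given: bandwidth = 1 Mbps, delay = 10 ms
BDP in bits = 1 * 10^6 * 10 / 1000
BDP in bits = 10000
BDP in bytes = 10000 / 8 = 1250

1250


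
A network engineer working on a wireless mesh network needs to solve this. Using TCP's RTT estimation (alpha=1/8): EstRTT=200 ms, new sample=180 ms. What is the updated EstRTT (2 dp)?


Given: EstRTT = 200 ms, SampleRTT = 180 ms, alpha = 1/8
New EstRTT = (1 - alpha) * EstRTT + alpha * SampleRTT
(7/8) * 200 = 175
(1/8) * 180 = 22.5
New EstRTT = 175 + 22.5 = 197.5 ms -> 197.50 ms (2 dp)

197.50


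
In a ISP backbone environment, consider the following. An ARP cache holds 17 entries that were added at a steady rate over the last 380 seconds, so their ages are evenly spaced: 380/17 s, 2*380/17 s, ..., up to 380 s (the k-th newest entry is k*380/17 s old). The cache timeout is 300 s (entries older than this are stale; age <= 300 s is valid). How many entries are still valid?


Ages are k * 380/17 s for k = 1..17 (spacing = 22.3529 s).
Entry k is valid iff k * 380/17 <= 300 iff k <= 17 * 300 / 380 = 13.4211
n_valid = floor(13.4211) = 13
(n_stale = 17 - 13 = 4)

13


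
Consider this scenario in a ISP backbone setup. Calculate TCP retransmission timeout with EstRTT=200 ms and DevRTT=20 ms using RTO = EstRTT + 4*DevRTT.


Given: EstRTT = 200 ms, DevRTT = 20 ms
Timeout = EstRTT + 4 * DevRTT
4 * DevRTT = 4 * 20 = 80
Timeout = 200 + 80 = 280 ms

280


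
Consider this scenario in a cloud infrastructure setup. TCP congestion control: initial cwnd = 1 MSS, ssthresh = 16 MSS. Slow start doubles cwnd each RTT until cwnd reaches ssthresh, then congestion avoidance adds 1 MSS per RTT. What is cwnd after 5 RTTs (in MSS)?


RTT 0: cwnd = 1 MSS (initial)
RTT 1: cwnd = 2 MSS (slow start, doubled)
RTT 2: cwnd = 4 MSS (slow start, doubled)
RTT 3: cwnd = 8 MSS (slow start, doubled)
RTT 4: cwnd = 16 MSS (slow start, doubled)
RTT 5: cwnd = 17 MSS (congestion avoidance, +1)

17


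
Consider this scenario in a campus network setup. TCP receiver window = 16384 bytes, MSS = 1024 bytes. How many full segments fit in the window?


Given: RWND = 16384 bytes, MSS = 1024 bytes
Full segments = floor(RWND / MSS)
Full segments = floor(16384 / 1024)
Full segments = floor(16.0) = 16

16


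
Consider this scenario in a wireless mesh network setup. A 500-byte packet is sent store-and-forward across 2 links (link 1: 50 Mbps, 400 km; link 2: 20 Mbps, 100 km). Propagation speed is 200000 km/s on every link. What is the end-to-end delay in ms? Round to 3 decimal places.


Packet = 500 bytes = 4000 bits. Store-and-forward: sum (t_trans + t_prop) per link.
Link 1: t_trans = 4000/(50*10^6) s = 0.0800 ms; t_prop = 400/200000 s = 2.0000 ms; subtotal = 2.0800 ms
Link 2: t_trans = 4000/(20*10^6) s = 0.2000 ms; t_prop = 100/200000 s = 0.5000 ms; subtotal = 0.7000 ms
End-to-end = 2.0800 + 0.7000 = 2.7800 ms -> 2.780 ms (3 dp)

2.780


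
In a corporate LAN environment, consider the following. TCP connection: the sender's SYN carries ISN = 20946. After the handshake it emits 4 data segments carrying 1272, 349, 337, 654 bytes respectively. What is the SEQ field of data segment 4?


The SYN occupies sequence number ISN = 20946, so the first data byte is ISN + 1 = 20947.
SEQ of data segment i = (ISN + 1) + sum of payload sizes of segments 1..i-1.
Segment 1: SEQ = 20947, payload = 1272 bytes
Segment 2: SEQ = 22219, payload = 349 bytes
Segment 3: SEQ = 22568, payload = 337 bytes
Segment 4: SEQ = 22905, payload = 654 bytes
SEQ of segment 4 = 20947 + 1272 + 349 + 337 = 22905

22905


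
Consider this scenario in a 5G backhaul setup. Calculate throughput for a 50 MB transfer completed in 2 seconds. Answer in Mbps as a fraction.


Given: file = 50 MB, time = 2 s
File in Mb = 50 * 8 = 400 Mb
Throughput = 400 / 2 Mbps
Throughput = 200 Mbps

200


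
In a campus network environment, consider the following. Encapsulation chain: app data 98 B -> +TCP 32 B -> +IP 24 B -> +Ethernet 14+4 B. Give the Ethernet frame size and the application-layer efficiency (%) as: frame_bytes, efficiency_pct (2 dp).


TCP segment = 98 + 32 = 130 B
IP packet = 130 + 24 = 154 B
Ethernet frame = 154 + 14 + 4 = 172 B
Efficiency = app / frame = 98 / 172 = 0.569767 = 56.9767% -> 56.98% (2 dp)

172, 56.98


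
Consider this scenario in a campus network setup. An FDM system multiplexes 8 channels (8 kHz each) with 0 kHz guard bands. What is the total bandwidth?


Given: 8 channels, 8 kHz each, guard = 0 kHz
Channel bandwidth = 8 * 8 = 64 kHz
Guard bands = 7 gaps * 0 kHz = 0 kHz
Total = 64 + 0 = 64 kHz

64


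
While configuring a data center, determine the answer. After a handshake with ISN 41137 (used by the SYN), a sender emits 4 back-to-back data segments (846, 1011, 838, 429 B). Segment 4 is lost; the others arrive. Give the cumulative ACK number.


SYN uses sequence number 41137; first data byte = ISN + 1 = 41138.
Segment 1: SEQ = 41138, len = 846 B, covers [41138, 41983]
Segment 2: SEQ = 41984, len = 1011 B, covers [41984, 42994]
Segment 3: SEQ = 42995, len = 838 B, covers [42995, 43832]
Segment 4: SEQ = 43833, len = 429 B, covers [43833, 44261] [LOST]
In-order data received: bytes [41138, 43832] (segments 1..3).
Segment 4 missing -> gap begins at byte 43833.
Cumulative ACK = next expected in-order byte = 41138 + 846 + 1011 + 838 = 43833

43833
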